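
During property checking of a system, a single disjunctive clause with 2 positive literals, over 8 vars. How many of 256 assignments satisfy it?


Step 1: Total=2^8=256
Step 2: Unsat when all 2 false: 2^6=64
Step 3: Sat=256-64=192

192


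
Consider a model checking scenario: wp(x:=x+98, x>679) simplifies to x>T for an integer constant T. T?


Formula: wp(x:=E, P) = P[E/x] (substitute E for x in postcondition)
Step 1: Postcondition: x>679
Step 2: Substitute x+98 for x: x+98>679
Step 3: Solve for x: x > 679-98 = 581

581


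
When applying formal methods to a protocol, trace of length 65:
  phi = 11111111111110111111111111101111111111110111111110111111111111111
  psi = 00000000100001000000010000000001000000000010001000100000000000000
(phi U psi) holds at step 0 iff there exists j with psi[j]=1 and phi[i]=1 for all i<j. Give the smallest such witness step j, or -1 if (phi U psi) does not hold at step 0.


(phi U psi) at 0: need smallest j with psi[j]=1 and phi[i]=1 for all i in [0,j).
Scan from step 0:
  step 0: phi=1, psi=0 -> continue
  step 1: phi=1, psi=0 -> continue
  step 2: phi=1, psi=0 -> continue
  step 3: phi=1, psi=0 -> continue
  step 8: psi=1 and phi held for [0,8) -> witness found
Witness step = 8

8


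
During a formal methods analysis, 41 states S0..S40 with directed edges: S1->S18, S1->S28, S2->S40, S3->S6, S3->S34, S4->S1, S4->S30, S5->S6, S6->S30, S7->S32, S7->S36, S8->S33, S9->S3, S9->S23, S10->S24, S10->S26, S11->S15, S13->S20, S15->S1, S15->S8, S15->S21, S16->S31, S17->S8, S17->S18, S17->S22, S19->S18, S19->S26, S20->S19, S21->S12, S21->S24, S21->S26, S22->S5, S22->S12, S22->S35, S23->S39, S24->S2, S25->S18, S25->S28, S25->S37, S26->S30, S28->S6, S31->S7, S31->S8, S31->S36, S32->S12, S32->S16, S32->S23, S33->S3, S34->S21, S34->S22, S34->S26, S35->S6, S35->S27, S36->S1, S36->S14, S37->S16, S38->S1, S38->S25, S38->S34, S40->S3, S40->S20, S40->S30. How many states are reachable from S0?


BFS from S0:
  layer 0: {S0}
Reachable set: {S0}
Count = 1

1


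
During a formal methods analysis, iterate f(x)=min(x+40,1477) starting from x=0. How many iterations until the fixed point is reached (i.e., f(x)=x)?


Step 1: x=0, cap=1477, increment=40
Step 2: x grows by 40 each step until capped at 1477; fixed point is x=1477
Step 3: iterations = ceil(1477/40) = 37

37


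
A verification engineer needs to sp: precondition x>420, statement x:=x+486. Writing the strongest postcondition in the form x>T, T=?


Formula: sp(P, x:=E) = exists old_x. (x = E[old_x/x]) AND P[old_x/x] (old_x is the value of x before the assignment; eliminate old_x by solving x = E[old_x/x] for old_x)
Step 1: Precondition P: x>420, i.e. old_x > 420
Step 2: Assignment gives x = old_x + 486, so old_x = x - 486
Step 3: Substitute into P: x - 486 > 420
Step 4: Simplify: x > 420+486 = 906

906


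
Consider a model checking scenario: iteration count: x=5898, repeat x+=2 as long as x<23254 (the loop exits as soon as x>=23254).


Step 1: x goes from 5898 toward 23254 by 2; the body runs while x<23254, so iterations = ceil((bound-start)/step)
Step 2: Distance=17356
Step 3: ceil(17356/2)=8678

8678


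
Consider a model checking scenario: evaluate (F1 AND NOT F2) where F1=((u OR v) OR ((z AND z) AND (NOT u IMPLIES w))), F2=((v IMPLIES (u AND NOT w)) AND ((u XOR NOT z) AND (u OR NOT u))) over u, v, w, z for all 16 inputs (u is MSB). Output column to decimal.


F1 = ((u OR v) OR ((z AND z) AND (NOT u IMPLIES w)))
F2 = ((v IMPLIES (u AND NOT w)) AND ((u XOR NOT z) AND (u OR NOT u)))
Counterexample to F1=>F2 is where F1=1 and F2=0.
Evaluate each row (bits = u,v,w,z, MSB first):
  row 0 [0000]: F1=0 F2=1 -> F1&~F2 -> 0
  row 1 [0001]: F1=0 F2=0 -> F1&~F2 -> 0
  row 2 [0010]: F1=0 F2=1 -> F1&~F2 -> 0
  row 3 [0011]: F1=1 F2=0 -> F1&~F2 -> 1
  row 4 [0100]: F1=1 F2=0 -> F1&~F2 -> 1
  row 5 [0101]: F1=1 F2=0 -> F1&~F2 -> 1
  row 6 [0110]: F1=1 F2=0 -> F1&~F2 -> 1
  row 7 [0111]: F1=1 F2=0 -> F1&~F2 -> 1
  row 8 [1000]: F1=1 F2=0 -> F1&~F2 -> 1
  row 9 [1001]: F1=1 F2=1 -> F1&~F2 -> 0
  row 10 [1010]: F1=1 F2=0 -> F1&~F2 -> 1
  row 11 [1011]: F1=1 F2=1 -> F1&~F2 -> 0
  row 12 [1100]: F1=1 F2=0 -> F1&~F2 -> 1
  row 13 [1101]: F1=1 F2=1 -> F1&~F2 -> 0
  row 14 [1110]: F1=1 F2=0 -> F1&~F2 -> 1
  row 15 [1111]: F1=1 F2=0 -> F1&~F2 -> 1
Full result column, 4 rows per line (u,v fixed per line; w,z runs 00..11 left to right):
  rows 0-3 [u,v=00]: 0001  = hex 1
  rows 4-7 [u,v=01]: 1111  = hex F
  rows 8-11 [u,v=10]: 1010  = hex A
  rows 12-15 [u,v=11]: 1011  = hex B
Counterexample vector (row 0 .. row 15) = 0001111110101011
Output column grouped in 4s = 0001 1111 1010 1011 = 0x1FAB
Convert to decimal digit by digit (value = value*16 + digit):
  1 -> 1
  1*16 + 15 (F) = 31
  31*16 + 10 (A) = 506
  506*16 + 11 (B) = 8107
Decimal = 8107

8107


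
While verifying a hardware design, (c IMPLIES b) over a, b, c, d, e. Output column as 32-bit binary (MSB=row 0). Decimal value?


Formula: (c IMPLIES b) over a, b, c, d, e (32 rows)
Evaluate each row (bits = a,b,c,d,e, MSB first):
  row 0 [00000]: (0 IMPLIES 0) -> 1
  row 1 [00001]: (0 IMPLIES 0) -> 1
  row 2 [00010]: (0 IMPLIES 0) -> 1
  row 3 [00011]: (0 IMPLIES 0) -> 1
  row 4 [00100]: (1 IMPLIES 0) -> 0
  row 5 [00101]: (1 IMPLIES 0) -> 0
  row 6 [00110]: (1 IMPLIES 0) -> 0
  row 7 [00111]: (1 IMPLIES 0) -> 0
  row 8 [01000]: (0 IMPLIES 1) -> 1
  row 9 [01001]: (0 IMPLIES 1) -> 1
  row 10 [01010]: (0 IMPLIES 1) -> 1
  row 11 [01011]: (0 IMPLIES 1) -> 1
  row 12 [01100]: (1 IMPLIES 1) -> 1
  row 13 [01101]: (1 IMPLIES 1) -> 1
  row 14 [01110]: (1 IMPLIES 1) -> 1
  row 15 [01111]: (1 IMPLIES 1) -> 1
  row 16 [10000]: (0 IMPLIES 0) -> 1
  row 17 [10001]: (0 IMPLIES 0) -> 1
  row 18 [10010]: (0 IMPLIES 0) -> 1
  row 19 [10011]: (0 IMPLIES 0) -> 1
  row 20 [10100]: (1 IMPLIES 0) -> 0
  row 21 [10101]: (1 IMPLIES 0) -> 0
  row 22 [10110]: (1 IMPLIES 0) -> 0
  row 23 [10111]: (1 IMPLIES 0) -> 0
  row 24 [11000]: (0 IMPLIES 1) -> 1
  row 25 [11001]: (0 IMPLIES 1) -> 1
  row 26 [11010]: (0 IMPLIES 1) -> 1
  row 27 [11011]: (0 IMPLIES 1) -> 1
  row 28 [11100]: (1 IMPLIES 1) -> 1
  row 29 [11101]: (1 IMPLIES 1) -> 1
  row 30 [11110]: (1 IMPLIES 1) -> 1
  row 31 [11111]: (1 IMPLIES 1) -> 1
Full result column, 4 rows per line (a,b,c fixed per line; d,e runs 00..11 left to right):
  rows 0-3 [a,b,c=000]: 1111  = hex F
  rows 4-7 [a,b,c=001]: 0000  = hex 0
  rows 8-11 [a,b,c=010]: 1111  = hex F
  rows 12-15 [a,b,c=011]: 1111  = hex F
  rows 16-19 [a,b,c=100]: 1111  = hex F
  rows 20-23 [a,b,c=101]: 0000  = hex 0
  rows 24-27 [a,b,c=110]: 1111  = hex F
  rows 28-31 [a,b,c=111]: 1111  = hex F
Output column (row 0 .. row 31) = 11110000111111111111000011111111
Output column grouped in 4s = 1111 0000 1111 1111 1111 0000 1111 1111 = 0xF0FFF0FF
Convert to decimal digit by digit (value = value*16 + digit):
  F -> 15
  15*16 + 0 = 240
  240*16 + 15 (F) = 3855
  3855*16 + 15 (F) = 61695
  61695*16 + 15 (F) = 987135
  987135*16 + 0 = 15794160
  15794160*16 + 15 (F) = 252706575
  252706575*16 + 15 (F) = 4043305215
Decimal = 4043305215

4043305215


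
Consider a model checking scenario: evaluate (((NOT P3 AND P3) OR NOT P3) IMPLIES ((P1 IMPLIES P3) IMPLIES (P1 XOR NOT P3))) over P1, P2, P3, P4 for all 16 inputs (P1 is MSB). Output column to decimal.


Formula: (((NOT P3 AND P3) OR NOT P3) IMPLIES ((P1 IMPLIES P3) IMPLIES (P1 XOR NOT P3))) over P1, P2, P3, P4 (16 rows)
Evaluate each row (bits = P1,P2,P3,P4, MSB first):
  row 0 [0000]: (((NOT 0 AND 0) OR NOT 0) IMPLIES ((0 IMPLIES 0) IMPLIES (0 XOR NOT 0))) -> 1
  row 1 [0001]: (((NOT 0 AND 0) OR NOT 0) IMPLIES ((0 IMPLIES 0) IMPLIES (0 XOR NOT 0))) -> 1
  row 2 [0010]: (((NOT 1 AND 1) OR NOT 1) IMPLIES ((0 IMPLIES 1) IMPLIES (0 XOR NOT 1))) -> 1
  row 3 [0011]: (((NOT 1 AND 1) OR NOT 1) IMPLIES ((0 IMPLIES 1) IMPLIES (0 XOR NOT 1))) -> 1
  row 4 [0100]: (((NOT 0 AND 0) OR NOT 0) IMPLIES ((0 IMPLIES 0) IMPLIES (0 XOR NOT 0))) -> 1
  row 5 [0101]: (((NOT 0 AND 0) OR NOT 0) IMPLIES ((0 IMPLIES 0) IMPLIES (0 XOR NOT 0))) -> 1
  row 6 [0110]: (((NOT 1 AND 1) OR NOT 1) IMPLIES ((0 IMPLIES 1) IMPLIES (0 XOR NOT 1))) -> 1
  row 7 [0111]: (((NOT 1 AND 1) OR NOT 1) IMPLIES ((0 IMPLIES 1) IMPLIES (0 XOR NOT 1))) -> 1
  row 8 [1000]: (((NOT 0 AND 0) OR NOT 0) IMPLIES ((1 IMPLIES 0) IMPLIES (1 XOR NOT 0))) -> 1
  row 9 [1001]: (((NOT 0 AND 0) OR NOT 0) IMPLIES ((1 IMPLIES 0) IMPLIES (1 XOR NOT 0))) -> 1
  row 10 [1010]: (((NOT 1 AND 1) OR NOT 1) IMPLIES ((1 IMPLIES 1) IMPLIES (1 XOR NOT 1))) -> 1
  row 11 [1011]: (((NOT 1 AND 1) OR NOT 1) IMPLIES ((1 IMPLIES 1) IMPLIES (1 XOR NOT 1))) -> 1
  row 12 [1100]: (((NOT 0 AND 0) OR NOT 0) IMPLIES ((1 IMPLIES 0) IMPLIES (1 XOR NOT 0))) -> 1
  row 13 [1101]: (((NOT 0 AND 0) OR NOT 0) IMPLIES ((1 IMPLIES 0) IMPLIES (1 XOR NOT 0))) -> 1
  row 14 [1110]: (((NOT 1 AND 1) OR NOT 1) IMPLIES ((1 IMPLIES 1) IMPLIES (1 XOR NOT 1))) -> 1
  row 15 [1111]: (((NOT 1 AND 1) OR NOT 1) IMPLIES ((1 IMPLIES 1) IMPLIES (1 XOR NOT 1))) -> 1
Full result column, 4 rows per line (P1,P2 fixed per line; P3,P4 runs 00..11 left to right):
  rows 0-3 [P1,P2=00]: 1111  = hex F
  rows 4-7 [P1,P2=01]: 1111  = hex F
  rows 8-11 [P1,P2=10]: 1111  = hex F
  rows 12-15 [P1,P2=11]: 1111  = hex F
Output column (row 0 .. row 15) = 1111111111111111
Output column grouped in 4s = 1111 1111 1111 1111 = 0xFFFF
Convert to decimal digit by digit (value = value*16 + digit):
  F -> 15
  15*16 + 15 (F) = 255
  255*16 + 15 (F) = 4095
  4095*16 + 15 (F) = 65535
Decimal = 65535

65535


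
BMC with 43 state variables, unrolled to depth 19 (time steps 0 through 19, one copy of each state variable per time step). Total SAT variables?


BMC unrolls to depth k, creating one copy of each state var for steps 0..k.
Step count = 19 + 1 = 20 (steps 0 through 19)
Vars per step = 43
Total = 43 * 20 = 860

860


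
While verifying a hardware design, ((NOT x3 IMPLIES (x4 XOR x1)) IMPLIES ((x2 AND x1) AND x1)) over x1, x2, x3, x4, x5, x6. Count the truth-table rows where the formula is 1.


Formula: ((NOT x3 IMPLIES (x4 XOR x1)) IMPLIES ((x2 AND x1) AND x1)) over 6 vars (64 rows)
Evaluate each row (x1, x2, x3, x4, x5, x6 as bits, MSB first):
  row 0 [000000]: ((NOT 0 IMPLIES (0 XOR 0)) IMPLIES ((0 AND 0) AND 0)) -> 1
  row 1 [000001]: ((NOT 0 IMPLIES (0 XOR 0)) IMPLIES ((0 AND 0) AND 0)) -> 1
  row 2 [000010]: ((NOT 0 IMPLIES (0 XOR 0)) IMPLIES ((0 AND 0) AND 0)) -> 1
  row 3 [000011]: ((NOT 0 IMPLIES (0 XOR 0)) IMPLIES ((0 AND 0) AND 0)) -> 1
  row 4 [000100]: ((NOT 0 IMPLIES (1 XOR 0)) IMPLIES ((0 AND 0) AND 0)) -> 0
  (every remaining row is evaluated the same way; all 64 results are listed next)
Full result column, 8 rows per line (x1,x2,x3 fixed per line; x4,x5,x6 runs 000..111 left to right):
  rows 0-7 [x1,x2,x3=000]: 11110000  (ones: 4)
  rows 8-15 [x1,x2,x3=001]: 00000000  (ones: 0)
  rows 16-23 [x1,x2,x3=010]: 11110000  (ones: 4)
  rows 24-31 [x1,x2,x3=011]: 00000000  (ones: 0)
  rows 32-39 [x1,x2,x3=100]: 00001111  (ones: 4)
  rows 40-47 [x1,x2,x3=101]: 00000000  (ones: 0)
  rows 48-55 [x1,x2,x3=110]: 11111111  (ones: 8)
  rows 56-63 [x1,x2,x3=111]: 11111111  (ones: 8)
Count of 1-rows = 4+0+4+0+4+0+8+8 = 28

28


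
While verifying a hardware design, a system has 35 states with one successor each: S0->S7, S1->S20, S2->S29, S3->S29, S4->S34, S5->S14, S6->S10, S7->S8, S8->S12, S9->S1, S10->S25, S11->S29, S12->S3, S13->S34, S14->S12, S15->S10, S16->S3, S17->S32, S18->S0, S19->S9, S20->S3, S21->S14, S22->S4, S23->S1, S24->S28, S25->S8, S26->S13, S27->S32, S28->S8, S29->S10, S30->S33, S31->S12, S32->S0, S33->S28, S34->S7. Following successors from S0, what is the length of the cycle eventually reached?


Trace from S0 until a state repeats:
  S0 -> S7 -> S8 -> S12 -> S3 -> S29 -> S10 -> S25 -> S8
S8 first seen at step 2, revisited at step 8.
Cycle length = 8 - 2 = 6

6


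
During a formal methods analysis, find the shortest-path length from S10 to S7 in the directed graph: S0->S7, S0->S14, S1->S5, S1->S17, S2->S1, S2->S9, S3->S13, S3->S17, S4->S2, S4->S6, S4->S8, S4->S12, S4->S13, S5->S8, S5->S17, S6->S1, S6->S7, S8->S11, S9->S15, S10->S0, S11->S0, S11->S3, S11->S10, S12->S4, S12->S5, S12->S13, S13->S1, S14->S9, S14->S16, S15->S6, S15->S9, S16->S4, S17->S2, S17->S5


BFS layer-by-layer from S10:
  dist 0: {S10}
  dist 1: {S0}
  dist 2: {S7, S14}
  -> S7 reached at distance 2
Shortest path length = 2

2


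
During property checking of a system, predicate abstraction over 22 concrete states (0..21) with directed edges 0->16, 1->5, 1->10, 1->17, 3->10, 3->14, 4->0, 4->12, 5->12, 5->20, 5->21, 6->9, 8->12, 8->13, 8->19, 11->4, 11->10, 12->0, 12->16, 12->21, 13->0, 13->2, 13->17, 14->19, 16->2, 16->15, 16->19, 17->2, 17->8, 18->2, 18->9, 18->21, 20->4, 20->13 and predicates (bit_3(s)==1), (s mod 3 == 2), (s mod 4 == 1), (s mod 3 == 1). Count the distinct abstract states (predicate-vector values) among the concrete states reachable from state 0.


BFS from 0:
Concrete reachable: {0, 2, 15, 16, 19}
Abstract via predicates (bit_3(s)==1), (s mod 3 == 2), (s mod 4 == 1), (s mod 3 == 1):
  (0,0,0,0) <- {0}
  (0,0,0,1) <- {16, 19}
  (0,1,0,0) <- {2}
  (1,0,0,0) <- {15}
Distinct abstract states = 4

4


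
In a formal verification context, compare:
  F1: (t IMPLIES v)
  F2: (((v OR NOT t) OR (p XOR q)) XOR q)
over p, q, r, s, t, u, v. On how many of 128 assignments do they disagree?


F1 = (t IMPLIES v)
F2 = (((v OR NOT t) OR (p XOR q)) XOR q)
Evaluate both on each of 128 rows (bits = p,q,r,s,t,u,v):
  row 0 [0000000]: F1=1 F2=1 -> 0
  row 1 [0000001]: F1=1 F2=1 -> 0
  row 2 [0000010]: F1=1 F2=1 -> 0
  row 3 [0000011]: F1=1 F2=1 -> 0
  row 4 [0000100]: F1=0 F2=0 -> 0
  (every remaining row is evaluated the same way; all 128 results are listed next)
Full result column, 8 rows per line (p,q,r,s fixed per line; t,u,v runs 000..111 left to right):
  rows 0-7 [p,q,r,s=0000]: 00000000  (ones: 0)
  rows 8-15 [p,q,r,s=0001]: 00000000  (ones: 0)
  rows 16-23 [p,q,r,s=0010]: 00000000  (ones: 0)
  rows 24-31 [p,q,r,s=0011]: 00000000  (ones: 0)
  rows 32-39 [p,q,r,s=0100]: 11110101  (ones: 6)
  rows 40-47 [p,q,r,s=0101]: 11110101  (ones: 6)
  rows 48-55 [p,q,r,s=0110]: 11110101  (ones: 6)
  rows 56-63 [p,q,r,s=0111]: 11110101  (ones: 6)
  rows 64-71 [p,q,r,s=1000]: 00001010  (ones: 2)
  rows 72-79 [p,q,r,s=1001]: 00001010  (ones: 2)
  rows 80-87 [p,q,r,s=1010]: 00001010  (ones: 2)
  rows 88-95 [p,q,r,s=1011]: 00001010  (ones: 2)
  rows 96-103 [p,q,r,s=1100]: 11111111  (ones: 8)
  rows 104-111 [p,q,r,s=1101]: 11111111  (ones: 8)
  rows 112-119 [p,q,r,s=1110]: 11111111  (ones: 8)
  rows 120-127 [p,q,r,s=1111]: 11111111  (ones: 8)
Disagreements = 0+0+0+0+6+6+6+6+2+2+2+2+8+8+8+8 = 64

64


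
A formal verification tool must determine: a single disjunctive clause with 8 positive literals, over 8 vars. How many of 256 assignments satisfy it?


Step 1: Total=2^8=256
Step 2: Unsat when all 8 false: 2^0=1
Step 3: Sat=256-1=255

255


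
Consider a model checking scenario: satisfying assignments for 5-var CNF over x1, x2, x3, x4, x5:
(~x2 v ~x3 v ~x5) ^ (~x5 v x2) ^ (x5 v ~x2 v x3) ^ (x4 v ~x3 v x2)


CNF with 4 clauses over 5 vars (32 assignments).
An assignment satisfies CNF iff every clause has >=1 true literal.
Check each row (bits = x1,x2,x3,x4,x5; clause T/F shown):
  row 0 [00000]: clauses=TTTT -> 1
  row 1 [00001]: clauses=TFTT -> 0
  row 2 [00010]: clauses=TTTT -> 1
  row 3 [00011]: clauses=TFTT -> 0
  row 4 [00100]: clauses=TTTF -> 0
  row 5 [00101]: clauses=TFTF -> 0
  row 6 [00110]: clauses=TTTT -> 1
  row 7 [00111]: clauses=TFTT -> 0
  row 8 [01000]: clauses=TTFT -> 0
  row 9 [01001]: clauses=TTTT -> 1
  row 10 [01010]: clauses=TTFT -> 0
  row 11 [01011]: clauses=TTTT -> 1
  row 12 [01100]: clauses=TTTT -> 1
  row 13 [01101]: clauses=FTTT -> 0
  row 14 [01110]: clauses=TTTT -> 1
  row 15 [01111]: clauses=FTTT -> 0
  row 16 [10000]: clauses=TTTT -> 1
  row 17 [10001]: clauses=TFTT -> 0
  row 18 [10010]: clauses=TTTT -> 1
  row 19 [10011]: clauses=TFTT -> 0
  row 20 [10100]: clauses=TTTF -> 0
  row 21 [10101]: clauses=TFTF -> 0
  row 22 [10110]: clauses=TTTT -> 1
  row 23 [10111]: clauses=TFTT -> 0
  row 24 [11000]: clauses=TTFT -> 0
  row 25 [11001]: clauses=TTTT -> 1
  row 26 [11010]: clauses=TTFT -> 0
  row 27 [11011]: clauses=TTTT -> 1
  row 28 [11100]: clauses=TTTT -> 1
  row 29 [11101]: clauses=FTTT -> 0
  row 30 [11110]: clauses=TTTT -> 1
  row 31 [11111]: clauses=FTTT -> 0
Full result column, 8 rows per line (x1,x2 fixed per line; x3,x4,x5 runs 000..111 left to right):
  rows 0-7 [x1,x2=00]: 10100010  (ones: 3)
  rows 8-15 [x1,x2=01]: 01011010  (ones: 4)
  rows 16-23 [x1,x2=10]: 10100010  (ones: 3)
  rows 24-31 [x1,x2=11]: 01011010  (ones: 4)
Satisfying assignments = 3+4+3+4 = 14

14


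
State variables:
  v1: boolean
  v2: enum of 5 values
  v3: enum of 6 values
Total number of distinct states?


State space = product of domain sizes of all variables.
Domain sizes:
  v1 (boolean): 2
  v2 (enum of 5 values): 5
  v3 (enum of 6 values): 6
Product = 2 * 5 * 6 = 60

60


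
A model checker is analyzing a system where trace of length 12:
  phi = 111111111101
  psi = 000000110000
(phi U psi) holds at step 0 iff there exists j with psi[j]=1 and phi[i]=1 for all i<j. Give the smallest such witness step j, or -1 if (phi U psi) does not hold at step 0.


(phi U psi) at 0: need smallest j with psi[j]=1 and phi[i]=1 for all i in [0,j).
Scan from step 0:
  step 0: phi=1, psi=0 -> continue
  step 1: phi=1, psi=0 -> continue
  step 2: phi=1, psi=0 -> continue
  step 3: phi=1, psi=0 -> continue
  step 6: psi=1 and phi held for [0,6) -> witness found
Witness step = 6

6


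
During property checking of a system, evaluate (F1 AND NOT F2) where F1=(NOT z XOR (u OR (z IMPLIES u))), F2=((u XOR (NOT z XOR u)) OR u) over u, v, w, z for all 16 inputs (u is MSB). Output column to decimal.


F1 = (NOT z XOR (u OR (z IMPLIES u)))
F2 = ((u XOR (NOT z XOR u)) OR u)
Counterexample to F1=>F2 is where F1=1 and F2=0.
Evaluate each row (bits = u,v,w,z, MSB first):
  row 0 [0000]: F1=0 F2=1 -> F1&~F2 -> 0
  row 1 [0001]: F1=0 F2=0 -> F1&~F2 -> 0
  row 2 [0010]: F1=0 F2=1 -> F1&~F2 -> 0
  row 3 [0011]: F1=0 F2=0 -> F1&~F2 -> 0
  row 4 [0100]: F1=0 F2=1 -> F1&~F2 -> 0
  row 5 [0101]: F1=0 F2=0 -> F1&~F2 -> 0
  row 6 [0110]: F1=0 F2=1 -> F1&~F2 -> 0
  row 7 [0111]: F1=0 F2=0 -> F1&~F2 -> 0
  row 8 [1000]: F1=0 F2=1 -> F1&~F2 -> 0
  row 9 [1001]: F1=1 F2=1 -> F1&~F2 -> 0
  row 10 [1010]: F1=0 F2=1 -> F1&~F2 -> 0
  row 11 [1011]: F1=1 F2=1 -> F1&~F2 -> 0
  row 12 [1100]: F1=0 F2=1 -> F1&~F2 -> 0
  row 13 [1101]: F1=1 F2=1 -> F1&~F2 -> 0
  row 14 [1110]: F1=0 F2=1 -> F1&~F2 -> 0
  row 15 [1111]: F1=1 F2=1 -> F1&~F2 -> 0
Full result column, 4 rows per line (u,v fixed per line; w,z runs 00..11 left to right):
  rows 0-3 [u,v=00]: 0000  = hex 0
  rows 4-7 [u,v=01]: 0000  = hex 0
  rows 8-11 [u,v=10]: 0000  = hex 0
  rows 12-15 [u,v=11]: 0000  = hex 0
Counterexample vector (row 0 .. row 15) = 0000000000000000
Output column grouped in 4s = 0000 0000 0000 0000 = 0x0000
Convert to decimal digit by digit (value = value*16 + digit):
  0 -> 0
  0*16 + 0 = 0
  0*16 + 0 = 0
  0*16 + 0 = 0
Decimal = 0

0


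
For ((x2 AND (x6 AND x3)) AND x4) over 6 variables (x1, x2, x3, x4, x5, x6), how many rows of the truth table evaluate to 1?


Formula: ((x2 AND (x6 AND x3)) AND x4) over 6 vars (64 rows)
Evaluate each row (x1, x2, x3, x4, x5, x6 as bits, MSB first):
  row 0 [000000]: ((0 AND (0 AND 0)) AND 0) -> 0
  row 1 [000001]: ((0 AND (1 AND 0)) AND 0) -> 0
  row 2 [000010]: ((0 AND (0 AND 0)) AND 0) -> 0
  row 3 [000011]: ((0 AND (1 AND 0)) AND 0) -> 0
  row 4 [000100]: ((0 AND (0 AND 0)) AND 1) -> 0
  (every remaining row is evaluated the same way; all 64 results are listed next)
Full result column, 8 rows per line (x1,x2,x3 fixed per line; x4,x5,x6 runs 000..111 left to right):
  rows 0-7 [x1,x2,x3=000]: 00000000  (ones: 0)
  rows 8-15 [x1,x2,x3=001]: 00000000  (ones: 0)
  rows 16-23 [x1,x2,x3=010]: 00000000  (ones: 0)
  rows 24-31 [x1,x2,x3=011]: 00000101  (ones: 2)
  rows 32-39 [x1,x2,x3=100]: 00000000  (ones: 0)
  rows 40-47 [x1,x2,x3=101]: 00000000  (ones: 0)
  rows 48-55 [x1,x2,x3=110]: 00000000  (ones: 0)
  rows 56-63 [x1,x2,x3=111]: 00000101  (ones: 2)
Count of 1-rows = 0+0+0+2+0+0+0+2 = 4

4


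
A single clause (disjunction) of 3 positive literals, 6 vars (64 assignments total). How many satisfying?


Step 1: Total=2^6=64
Step 2: Unsat when all 3 false: 2^3=8
Step 3: Sat=64-8=56

56


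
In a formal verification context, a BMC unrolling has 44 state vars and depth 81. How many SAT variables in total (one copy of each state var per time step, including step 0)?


BMC unrolls to depth k, creating one copy of each state var for steps 0..k.
Step count = 81 + 1 = 82 (steps 0 through 81)
Vars per step = 44
Total = 44 * 82 = 3608

3608


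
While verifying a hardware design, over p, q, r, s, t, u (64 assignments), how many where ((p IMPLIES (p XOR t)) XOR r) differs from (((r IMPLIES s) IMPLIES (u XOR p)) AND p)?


F1 = ((p IMPLIES (p XOR t)) XOR r)
F2 = (((r IMPLIES s) IMPLIES (u XOR p)) AND p)
Evaluate both on each of 64 rows (bits = p,q,r,s,t,u):
  row 0 [000000]: F1=1 F2=0 (differ) -> 1
  row 1 [000001]: F1=1 F2=0 (differ) -> 1
  row 2 [000010]: F1=1 F2=0 (differ) -> 1
  row 3 [000011]: F1=1 F2=0 (differ) -> 1
  row 4 [000100]: F1=1 F2=0 (differ) -> 1
  (every remaining row is evaluated the same way; all 64 results are listed next)
Full result column, 8 rows per line (p,q,r fixed per line; s,t,u runs 000..111 left to right):
  rows 0-7 [p,q,r=000]: 11111111  (ones: 8)
  rows 8-15 [p,q,r=001]: 00000000  (ones: 0)
  rows 16-23 [p,q,r=010]: 11111111  (ones: 8)
  rows 24-31 [p,q,r=011]: 00000000  (ones: 0)
  rows 32-39 [p,q,r=100]: 01100110  (ones: 4)
  rows 40-47 [p,q,r=101]: 11001001  (ones: 4)
  rows 48-55 [p,q,r=110]: 01100110  (ones: 4)
  rows 56-63 [p,q,r=111]: 11001001  (ones: 4)
Disagreements = 8+0+8+0+4+4+4+4 = 32

32


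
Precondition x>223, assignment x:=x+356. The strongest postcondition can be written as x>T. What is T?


Formula: sp(P, x:=E) = exists old_x. (x = E[old_x/x]) AND P[old_x/x] (old_x is the value of x before the assignment; eliminate old_x by solving x = E[old_x/x] for old_x)
Step 1: Precondition P: x>223, i.e. old_x > 223
Step 2: Assignment gives x = old_x + 356, so old_x = x - 356
Step 3: Substitute into P: x - 356 > 223
Step 4: Simplify: x > 223+356 = 579

579


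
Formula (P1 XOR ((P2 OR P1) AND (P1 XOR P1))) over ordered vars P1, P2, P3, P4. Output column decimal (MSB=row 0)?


Formula: (P1 XOR ((P2 OR P1) AND (P1 XOR P1))) over P1, P2, P3, P4 (16 rows)
Evaluate each row (bits = P1,P2,P3,P4, MSB first):
  row 0 [0000]: (0 XOR ((0 OR 0) AND (0 XOR 0))) -> 0
  row 1 [0001]: (0 XOR ((0 OR 0) AND (0 XOR 0))) -> 0
  row 2 [0010]: (0 XOR ((0 OR 0) AND (0 XOR 0))) -> 0
  row 3 [0011]: (0 XOR ((0 OR 0) AND (0 XOR 0))) -> 0
  row 4 [0100]: (0 XOR ((1 OR 0) AND (0 XOR 0))) -> 0
  row 5 [0101]: (0 XOR ((1 OR 0) AND (0 XOR 0))) -> 0
  row 6 [0110]: (0 XOR ((1 OR 0) AND (0 XOR 0))) -> 0
  row 7 [0111]: (0 XOR ((1 OR 0) AND (0 XOR 0))) -> 0
  row 8 [1000]: (1 XOR ((0 OR 1) AND (1 XOR 1))) -> 1
  row 9 [1001]: (1 XOR ((0 OR 1) AND (1 XOR 1))) -> 1
  row 10 [1010]: (1 XOR ((0 OR 1) AND (1 XOR 1))) -> 1
  row 11 [1011]: (1 XOR ((0 OR 1) AND (1 XOR 1))) -> 1
  row 12 [1100]: (1 XOR ((1 OR 1) AND (1 XOR 1))) -> 1
  row 13 [1101]: (1 XOR ((1 OR 1) AND (1 XOR 1))) -> 1
  row 14 [1110]: (1 XOR ((1 OR 1) AND (1 XOR 1))) -> 1
  row 15 [1111]: (1 XOR ((1 OR 1) AND (1 XOR 1))) -> 1
Full result column, 4 rows per line (P1,P2 fixed per line; P3,P4 runs 00..11 left to right):
  rows 0-3 [P1,P2=00]: 0000  = hex 0
  rows 4-7 [P1,P2=01]: 0000  = hex 0
  rows 8-11 [P1,P2=10]: 1111  = hex F
  rows 12-15 [P1,P2=11]: 1111  = hex F
Output column (row 0 .. row 15) = 0000000011111111
Output column grouped in 4s = 0000 0000 1111 1111 = 0x00FF
Convert to decimal digit by digit (value = value*16 + digit):
  0 -> 0
  0*16 + 0 = 0
  0*16 + 15 (F) = 15
  15*16 + 15 (F) = 255
Decimal = 255

255


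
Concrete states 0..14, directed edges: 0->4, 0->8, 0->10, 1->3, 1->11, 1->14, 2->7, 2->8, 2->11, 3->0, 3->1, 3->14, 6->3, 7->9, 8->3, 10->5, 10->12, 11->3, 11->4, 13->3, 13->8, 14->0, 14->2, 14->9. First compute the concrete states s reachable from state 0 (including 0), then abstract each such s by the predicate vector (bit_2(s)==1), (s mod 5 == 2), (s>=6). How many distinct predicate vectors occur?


BFS from 0:
Concrete reachable: {0, 1, 2, 3, 4, 5, 7, 8, 9, 10, 11, 12, 14}
Abstract via predicates (bit_2(s)==1), (s mod 5 == 2), (s>=6):
  (0,0,0) <- {0, 1, 3}
  (0,0,1) <- {8, 9, 10, 11}
  (0,1,0) <- {2}
  (1,0,0) <- {4, 5}
  (1,0,1) <- {14}
  (1,1,1) <- {7, 12}
Distinct abstract states = 6

6


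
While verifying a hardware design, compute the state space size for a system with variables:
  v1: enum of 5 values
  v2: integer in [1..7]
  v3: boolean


State space = product of domain sizes of all variables.
Domain sizes:
  v1 (enum of 5 values): 5
  v2 (integer in [1..7]): 7
  v3 (boolean): 2
Product = 5 * 7 * 2 = 70

70


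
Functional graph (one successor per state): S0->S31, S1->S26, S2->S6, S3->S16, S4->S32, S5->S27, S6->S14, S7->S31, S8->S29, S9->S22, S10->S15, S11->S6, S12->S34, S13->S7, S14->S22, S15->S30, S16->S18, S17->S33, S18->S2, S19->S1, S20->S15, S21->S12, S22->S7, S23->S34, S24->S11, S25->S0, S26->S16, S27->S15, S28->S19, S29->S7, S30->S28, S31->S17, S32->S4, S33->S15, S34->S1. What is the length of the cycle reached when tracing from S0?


Trace from S0 until a state repeats:
  S0 -> S31 -> S17 -> S33 -> S15 -> S30 -> S28 -> S19 -> S1 -> S26 -> S16 -> S18 -> S2 -> S6 -> S14 -> S22 -> S7 -> S31
S31 first seen at step 1, revisited at step 17.
Cycle length = 17 - 1 = 16

16


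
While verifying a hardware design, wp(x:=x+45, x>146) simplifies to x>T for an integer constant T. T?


Formula: wp(x:=E, P) = P[E/x] (substitute E for x in postcondition)
Step 1: Postcondition: x>146
Step 2: Substitute x+45 for x: x+45>146
Step 3: Solve for x: x > 146-45 = 101

101


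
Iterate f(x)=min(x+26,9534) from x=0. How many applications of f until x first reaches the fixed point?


Step 1: x=0, cap=9534, increment=26
Step 2: x grows by 26 each step until capped at 9534; fixed point is x=9534
Step 3: iterations = ceil(9534/26) = 367

367


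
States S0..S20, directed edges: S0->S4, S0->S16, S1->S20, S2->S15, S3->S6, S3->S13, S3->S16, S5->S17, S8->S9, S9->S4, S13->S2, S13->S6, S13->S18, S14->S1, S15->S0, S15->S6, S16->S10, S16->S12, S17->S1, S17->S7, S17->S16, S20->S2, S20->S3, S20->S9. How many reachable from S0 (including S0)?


BFS from S0:
  layer 0: {S0}
  layer 1: {S4, S16}
  layer 2: {S10, S12}
Reachable set: {S0, S4, S10, S12, S16}
Count = 5

5


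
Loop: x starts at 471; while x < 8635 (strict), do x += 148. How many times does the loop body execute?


Step 1: x goes from 471 toward 8635 by 148; the body runs while x<8635, so iterations = ceil((bound-start)/step)
Step 2: Distance=8164
Step 3: ceil(8164/148)=56

56


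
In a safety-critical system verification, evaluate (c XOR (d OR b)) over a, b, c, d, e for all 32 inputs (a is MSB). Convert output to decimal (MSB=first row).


Formula: (c XOR (d OR b)) over a, b, c, d, e (32 rows)
Evaluate each row (bits = a,b,c,d,e, MSB first):
  row 0 [00000]: (0 XOR (0 OR 0)) -> 0
  row 1 [00001]: (0 XOR (0 OR 0)) -> 0
  row 2 [00010]: (0 XOR (1 OR 0)) -> 1
  row 3 [00011]: (0 XOR (1 OR 0)) -> 1
  row 4 [00100]: (1 XOR (0 OR 0)) -> 1
  row 5 [00101]: (1 XOR (0 OR 0)) -> 1
  row 6 [00110]: (1 XOR (1 OR 0)) -> 0
  row 7 [00111]: (1 XOR (1 OR 0)) -> 0
  row 8 [01000]: (0 XOR (0 OR 1)) -> 1
  row 9 [01001]: (0 XOR (0 OR 1)) -> 1
  row 10 [01010]: (0 XOR (1 OR 1)) -> 1
  row 11 [01011]: (0 XOR (1 OR 1)) -> 1
  row 12 [01100]: (1 XOR (0 OR 1)) -> 0
  row 13 [01101]: (1 XOR (0 OR 1)) -> 0
  row 14 [01110]: (1 XOR (1 OR 1)) -> 0
  row 15 [01111]: (1 XOR (1 OR 1)) -> 0
  row 16 [10000]: (0 XOR (0 OR 0)) -> 0
  row 17 [10001]: (0 XOR (0 OR 0)) -> 0
  row 18 [10010]: (0 XOR (1 OR 0)) -> 1
  row 19 [10011]: (0 XOR (1 OR 0)) -> 1
  row 20 [10100]: (1 XOR (0 OR 0)) -> 1
  row 21 [10101]: (1 XOR (0 OR 0)) -> 1
  row 22 [10110]: (1 XOR (1 OR 0)) -> 0
  row 23 [10111]: (1 XOR (1 OR 0)) -> 0
  row 24 [11000]: (0 XOR (0 OR 1)) -> 1
  row 25 [11001]: (0 XOR (0 OR 1)) -> 1
  row 26 [11010]: (0 XOR (1 OR 1)) -> 1
  row 27 [11011]: (0 XOR (1 OR 1)) -> 1
  row 28 [11100]: (1 XOR (0 OR 1)) -> 0
  row 29 [11101]: (1 XOR (0 OR 1)) -> 0
  row 30 [11110]: (1 XOR (1 OR 1)) -> 0
  row 31 [11111]: (1 XOR (1 OR 1)) -> 0
Full result column, 4 rows per line (a,b,c fixed per line; d,e runs 00..11 left to right):
  rows 0-3 [a,b,c=000]: 0011  = hex 3
  rows 4-7 [a,b,c=001]: 1100  = hex C
  rows 8-11 [a,b,c=010]: 1111  = hex F
  rows 12-15 [a,b,c=011]: 0000  = hex 0
  rows 16-19 [a,b,c=100]: 0011  = hex 3
  rows 20-23 [a,b,c=101]: 1100  = hex C
  rows 24-27 [a,b,c=110]: 1111  = hex F
  rows 28-31 [a,b,c=111]: 0000  = hex 0
Output column (row 0 .. row 31) = 00111100111100000011110011110000
Output column grouped in 4s = 0011 1100 1111 0000 0011 1100 1111 0000 = 0x3CF03CF0
Convert to decimal digit by digit (value = value*16 + digit):
  3 -> 3
  3*16 + 12 (C) = 60
  60*16 + 15 (F) = 975
  975*16 + 0 = 15600
  15600*16 + 3 = 249603
  249603*16 + 12 (C) = 3993660
  3993660*16 + 15 (F) = 63898575
  63898575*16 + 0 = 1022377200
Decimal = 1022377200

1022377200


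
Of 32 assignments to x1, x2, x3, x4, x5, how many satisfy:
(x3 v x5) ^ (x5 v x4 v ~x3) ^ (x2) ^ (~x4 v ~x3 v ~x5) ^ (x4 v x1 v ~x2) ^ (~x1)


CNF with 6 clauses over 5 vars (32 assignments).
An assignment satisfies CNF iff every clause has >=1 true literal.
Check each row (bits = x1,x2,x3,x4,x5; clause T/F shown):
  row 0 [00000]: clauses=FTFTTT -> 0
  row 1 [00001]: clauses=TTFTTT -> 0
  row 2 [00010]: clauses=FTFTTT -> 0
  row 3 [00011]: clauses=TTFTTT -> 0
  row 4 [00100]: clauses=TFFTTT -> 0
  row 5 [00101]: clauses=TTFTTT -> 0
  row 6 [00110]: clauses=TTFTTT -> 0
  row 7 [00111]: clauses=TTFFTT -> 0
  row 8 [01000]: clauses=FTTTFT -> 0
  row 9 [01001]: clauses=TTTTFT -> 0
  row 10 [01010]: clauses=FTTTTT -> 0
  row 11 [01011]: clauses=TTTTTT -> 1
  row 12 [01100]: clauses=TFTTFT -> 0
  row 13 [01101]: clauses=TTTTFT -> 0
  row 14 [01110]: clauses=TTTTTT -> 1
  row 15 [01111]: clauses=TTTFTT -> 0
  row 16 [10000]: clauses=FTFTTF -> 0
  row 17 [10001]: clauses=TTFTTF -> 0
  row 18 [10010]: clauses=FTFTTF -> 0
  row 19 [10011]: clauses=TTFTTF -> 0
  row 20 [10100]: clauses=TFFTTF -> 0
  row 21 [10101]: clauses=TTFTTF -> 0
  row 22 [10110]: clauses=TTFTTF -> 0
  row 23 [10111]: clauses=TTFFTF -> 0
  row 24 [11000]: clauses=FTTTTF -> 0
  row 25 [11001]: clauses=TTTTTF -> 0
  row 26 [11010]: clauses=FTTTTF -> 0
  row 27 [11011]: clauses=TTTTTF -> 0
  row 28 [11100]: clauses=TFTTTF -> 0
  row 29 [11101]: clauses=TTTTTF -> 0
  row 30 [11110]: clauses=TTTTTF -> 0
  row 31 [11111]: clauses=TTTFTF -> 0
Full result column, 8 rows per line (x1,x2 fixed per line; x3,x4,x5 runs 000..111 left to right):
  rows 0-7 [x1,x2=00]: 00000000  (ones: 0)
  rows 8-15 [x1,x2=01]: 00010010  (ones: 2)
  rows 16-23 [x1,x2=10]: 00000000  (ones: 0)
  rows 24-31 [x1,x2=11]: 00000000  (ones: 0)
Satisfying assignments = 0+2+0+0 = 2

2


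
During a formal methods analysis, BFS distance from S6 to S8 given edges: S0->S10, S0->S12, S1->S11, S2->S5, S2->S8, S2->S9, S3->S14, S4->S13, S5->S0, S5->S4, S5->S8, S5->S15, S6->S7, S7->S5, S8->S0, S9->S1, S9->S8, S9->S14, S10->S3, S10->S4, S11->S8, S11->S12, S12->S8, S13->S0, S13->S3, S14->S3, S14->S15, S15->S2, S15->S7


BFS layer-by-layer from S6:
  dist 0: {S6}
  dist 1: {S7}
  dist 2: {S5}
  dist 3: {S0, S4, S8, S15}
  -> S8 reached at distance 3
Shortest path length = 3

3


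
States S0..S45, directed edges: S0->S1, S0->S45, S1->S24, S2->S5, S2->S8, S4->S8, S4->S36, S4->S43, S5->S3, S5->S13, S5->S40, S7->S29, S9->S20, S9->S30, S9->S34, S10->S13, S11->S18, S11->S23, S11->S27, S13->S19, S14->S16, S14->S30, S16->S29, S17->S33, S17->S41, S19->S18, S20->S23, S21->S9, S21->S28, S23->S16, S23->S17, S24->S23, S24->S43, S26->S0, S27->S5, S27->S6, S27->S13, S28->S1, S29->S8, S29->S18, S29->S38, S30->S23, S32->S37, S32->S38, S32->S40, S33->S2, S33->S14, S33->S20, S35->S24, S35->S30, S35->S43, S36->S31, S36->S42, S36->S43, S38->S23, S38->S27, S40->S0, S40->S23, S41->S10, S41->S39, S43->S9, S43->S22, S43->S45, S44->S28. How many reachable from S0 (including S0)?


BFS from S0:
  layer 0: {S0}
  layer 1: {S1, S45}
  layer 2: {S24}
  layer 3: {S23, S43}
  layer 4: {S9, S16, S17, S22}
  layer 5: {S20, S29, S30, S33, S34, S41}
  layer 6: {S2, S8, S10, S14, S18, S38, S39}
  layer 7: {S5, S13, S27}
  layer 8: {S3, S6, S19, S40}
Reachable set: {S0, S1, S2, S3, S5, S6, S8, S9, S10, S13, S14, S16, S17, S18, S19, S20, S22, S23, S24, S27, S29, S30, S33, S34, S38, S39, S40, S41, S43, S45}
Count = 30

30


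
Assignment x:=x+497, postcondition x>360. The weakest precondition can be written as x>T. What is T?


Formula: wp(x:=E, P) = P[E/x] (substitute E for x in postcondition)
Step 1: Postcondition: x>360
Step 2: Substitute x+497 for x: x+497>360
Step 3: Solve for x: x > 360-497 = -137

-137


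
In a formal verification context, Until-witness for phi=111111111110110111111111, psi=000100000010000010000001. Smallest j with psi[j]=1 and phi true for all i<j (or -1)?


(phi U psi) at 0: need smallest j with psi[j]=1 and phi[i]=1 for all i in [0,j).
Scan from step 0:
  step 0: phi=1, psi=0 -> continue
  step 1: phi=1, psi=0 -> continue
  step 2: phi=1, psi=0 -> continue
  step 3: psi=1 and phi held for [0,3) -> witness found
Witness step = 3

3


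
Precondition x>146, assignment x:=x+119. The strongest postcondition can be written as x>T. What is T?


Formula: sp(P, x:=E) = exists old_x. (x = E[old_x/x]) AND P[old_x/x] (old_x is the value of x before the assignment; eliminate old_x by solving x = E[old_x/x] for old_x)
Step 1: Precondition P: x>146, i.e. old_x > 146
Step 2: Assignment gives x = old_x + 119, so old_x = x - 119
Step 3: Substitute into P: x - 119 > 146
Step 4: Simplify: x > 146+119 = 265

265


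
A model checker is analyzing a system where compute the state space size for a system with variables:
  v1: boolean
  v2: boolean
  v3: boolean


State space = product of domain sizes of all variables.
Domain sizes:
  v1 (boolean): 2
  v2 (boolean): 2
  v3 (boolean): 2
Product = 2 * 2 * 2 = 8

8


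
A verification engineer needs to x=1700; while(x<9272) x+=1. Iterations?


Step 1: x goes from 1700 toward 9272 by 1; the body runs while x<9272, so iterations = ceil((bound-start)/step)
Step 2: Distance=7572
Step 3: ceil(7572/1)=7572

7572


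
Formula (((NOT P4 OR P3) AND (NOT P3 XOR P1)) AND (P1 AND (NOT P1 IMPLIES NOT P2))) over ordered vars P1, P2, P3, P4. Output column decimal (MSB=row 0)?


Formula: (((NOT P4 OR P3) AND (NOT P3 XOR P1)) AND (P1 AND (NOT P1 IMPLIES NOT P2))) over P1, P2, P3, P4 (16 rows)
Evaluate each row (bits = P1,P2,P3,P4, MSB first):
  row 0 [0000]: (((NOT 0 OR 0) AND (NOT 0 XOR 0)) AND (0 AND (NOT 0 IMPLIES NOT 0))) -> 0
  row 1 [0001]: (((NOT 1 OR 0) AND (NOT 0 XOR 0)) AND (0 AND (NOT 0 IMPLIES NOT 0))) -> 0
  row 2 [0010]: (((NOT 0 OR 1) AND (NOT 1 XOR 0)) AND (0 AND (NOT 0 IMPLIES NOT 0))) -> 0
  row 3 [0011]: (((NOT 1 OR 1) AND (NOT 1 XOR 0)) AND (0 AND (NOT 0 IMPLIES NOT 0))) -> 0
  row 4 [0100]: (((NOT 0 OR 0) AND (NOT 0 XOR 0)) AND (0 AND (NOT 0 IMPLIES NOT 1))) -> 0
  row 5 [0101]: (((NOT 1 OR 0) AND (NOT 0 XOR 0)) AND (0 AND (NOT 0 IMPLIES NOT 1))) -> 0
  row 6 [0110]: (((NOT 0 OR 1) AND (NOT 1 XOR 0)) AND (0 AND (NOT 0 IMPLIES NOT 1))) -> 0
  row 7 [0111]: (((NOT 1 OR 1) AND (NOT 1 XOR 0)) AND (0 AND (NOT 0 IMPLIES NOT 1))) -> 0
  row 8 [1000]: (((NOT 0 OR 0) AND (NOT 0 XOR 1)) AND (1 AND (NOT 1 IMPLIES NOT 0))) -> 0
  row 9 [1001]: (((NOT 1 OR 0) AND (NOT 0 XOR 1)) AND (1 AND (NOT 1 IMPLIES NOT 0))) -> 0
  row 10 [1010]: (((NOT 0 OR 1) AND (NOT 1 XOR 1)) AND (1 AND (NOT 1 IMPLIES NOT 0))) -> 1
  row 11 [1011]: (((NOT 1 OR 1) AND (NOT 1 XOR 1)) AND (1 AND (NOT 1 IMPLIES NOT 0))) -> 1
  row 12 [1100]: (((NOT 0 OR 0) AND (NOT 0 XOR 1)) AND (1 AND (NOT 1 IMPLIES NOT 1))) -> 0
  row 13 [1101]: (((NOT 1 OR 0) AND (NOT 0 XOR 1)) AND (1 AND (NOT 1 IMPLIES NOT 1))) -> 0
  row 14 [1110]: (((NOT 0 OR 1) AND (NOT 1 XOR 1)) AND (1 AND (NOT 1 IMPLIES NOT 1))) -> 1
  row 15 [1111]: (((NOT 1 OR 1) AND (NOT 1 XOR 1)) AND (1 AND (NOT 1 IMPLIES NOT 1))) -> 1
Full result column, 4 rows per line (P1,P2 fixed per line; P3,P4 runs 00..11 left to right):
  rows 0-3 [P1,P2=00]: 0000  = hex 0
  rows 4-7 [P1,P2=01]: 0000  = hex 0
  rows 8-11 [P1,P2=10]: 0011  = hex 3
  rows 12-15 [P1,P2=11]: 0011  = hex 3
Output column (row 0 .. row 15) = 0000000000110011
Output column grouped in 4s = 0000 0000 0011 0011 = 0x0033
Convert to decimal digit by digit (value = value*16 + digit):
  0 -> 0
  0*16 + 0 = 0
  0*16 + 3 = 3
  3*16 + 3 = 51
Decimal = 51

51


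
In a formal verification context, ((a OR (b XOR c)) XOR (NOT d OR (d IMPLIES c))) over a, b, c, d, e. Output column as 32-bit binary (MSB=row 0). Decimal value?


Formula: ((a OR (b XOR c)) XOR (NOT d OR (d IMPLIES c))) over a, b, c, d, e (32 rows)
Evaluate each row (bits = a,b,c,d,e, MSB first):
  row 0 [00000]: ((0 OR (0 XOR 0)) XOR (NOT 0 OR (0 IMPLIES 0))) -> 1
  row 1 [00001]: ((0 OR (0 XOR 0)) XOR (NOT 0 OR (0 IMPLIES 0))) -> 1
  row 2 [00010]: ((0 OR (0 XOR 0)) XOR (NOT 1 OR (1 IMPLIES 0))) -> 0
  row 3 [00011]: ((0 OR (0 XOR 0)) XOR (NOT 1 OR (1 IMPLIES 0))) -> 0
  row 4 [00100]: ((0 OR (0 XOR 1)) XOR (NOT 0 OR (0 IMPLIES 1))) -> 0
  row 5 [00101]: ((0 OR (0 XOR 1)) XOR (NOT 0 OR (0 IMPLIES 1))) -> 0
  row 6 [00110]: ((0 OR (0 XOR 1)) XOR (NOT 1 OR (1 IMPLIES 1))) -> 0
  row 7 [00111]: ((0 OR (0 XOR 1)) XOR (NOT 1 OR (1 IMPLIES 1))) -> 0
  row 8 [01000]: ((0 OR (1 XOR 0)) XOR (NOT 0 OR (0 IMPLIES 0))) -> 0
  row 9 [01001]: ((0 OR (1 XOR 0)) XOR (NOT 0 OR (0 IMPLIES 0))) -> 0
  row 10 [01010]: ((0 OR (1 XOR 0)) XOR (NOT 1 OR (1 IMPLIES 0))) -> 1
  row 11 [01011]: ((0 OR (1 XOR 0)) XOR (NOT 1 OR (1 IMPLIES 0))) -> 1
  row 12 [01100]: ((0 OR (1 XOR 1)) XOR (NOT 0 OR (0 IMPLIES 1))) -> 1
  row 13 [01101]: ((0 OR (1 XOR 1)) XOR (NOT 0 OR (0 IMPLIES 1))) -> 1
  row 14 [01110]: ((0 OR (1 XOR 1)) XOR (NOT 1 OR (1 IMPLIES 1))) -> 1
  row 15 [01111]: ((0 OR (1 XOR 1)) XOR (NOT 1 OR (1 IMPLIES 1))) -> 1
  row 16 [10000]: ((1 OR (0 XOR 0)) XOR (NOT 0 OR (0 IMPLIES 0))) -> 0
  row 17 [10001]: ((1 OR (0 XOR 0)) XOR (NOT 0 OR (0 IMPLIES 0))) -> 0
  row 18 [10010]: ((1 OR (0 XOR 0)) XOR (NOT 1 OR (1 IMPLIES 0))) -> 1
  row 19 [10011]: ((1 OR (0 XOR 0)) XOR (NOT 1 OR (1 IMPLIES 0))) -> 1
  row 20 [10100]: ((1 OR (0 XOR 1)) XOR (NOT 0 OR (0 IMPLIES 1))) -> 0
  row 21 [10101]: ((1 OR (0 XOR 1)) XOR (NOT 0 OR (0 IMPLIES 1))) -> 0
  row 22 [10110]: ((1 OR (0 XOR 1)) XOR (NOT 1 OR (1 IMPLIES 1))) -> 0
  row 23 [10111]: ((1 OR (0 XOR 1)) XOR (NOT 1 OR (1 IMPLIES 1))) -> 0
  row 24 [11000]: ((1 OR (1 XOR 0)) XOR (NOT 0 OR (0 IMPLIES 0))) -> 0
  row 25 [11001]: ((1 OR (1 XOR 0)) XOR (NOT 0 OR (0 IMPLIES 0))) -> 0
  row 26 [11010]: ((1 OR (1 XOR 0)) XOR (NOT 1 OR (1 IMPLIES 0))) -> 1
  row 27 [11011]: ((1 OR (1 XOR 0)) XOR (NOT 1 OR (1 IMPLIES 0))) -> 1
  row 28 [11100]: ((1 OR (1 XOR 1)) XOR (NOT 0 OR (0 IMPLIES 1))) -> 0
  row 29 [11101]: ((1 OR (1 XOR 1)) XOR (NOT 0 OR (0 IMPLIES 1))) -> 0
  row 30 [11110]: ((1 OR (1 XOR 1)) XOR (NOT 1 OR (1 IMPLIES 1))) -> 0
  row 31 [11111]: ((1 OR (1 XOR 1)) XOR (NOT 1 OR (1 IMPLIES 1))) -> 0
Full result column, 4 rows per line (a,b,c fixed per line; d,e runs 00..11 left to right):
  rows 0-3 [a,b,c=000]: 1100  = hex C
  rows 4-7 [a,b,c=001]: 0000  = hex 0
  rows 8-11 [a,b,c=010]: 0011  = hex 3
  rows 12-15 [a,b,c=011]: 1111  = hex F
  rows 16-19 [a,b,c=100]: 0011  = hex 3
  rows 20-23 [a,b,c=101]: 0000  = hex 0
  rows 24-27 [a,b,c=110]: 0011  = hex 3
  rows 28-31 [a,b,c=111]: 0000  = hex 0
Output column (row 0 .. row 31) = 11000000001111110011000000110000
Output column grouped in 4s = 1100 0000 0011 1111 0011 0000 0011 0000 = 0xC03F3030
Convert to decimal digit by digit (value = value*16 + digit):
  C -> 12
  12*16 + 0 = 192
  192*16 + 3 = 3075
  3075*16 + 15 (F) = 49215
  49215*16 + 3 = 787443
  787443*16 + 0 = 12599088
  12599088*16 + 3 = 201585411
  201585411*16 + 0 = 3225366576
Decimal = 3225366576

3225366576


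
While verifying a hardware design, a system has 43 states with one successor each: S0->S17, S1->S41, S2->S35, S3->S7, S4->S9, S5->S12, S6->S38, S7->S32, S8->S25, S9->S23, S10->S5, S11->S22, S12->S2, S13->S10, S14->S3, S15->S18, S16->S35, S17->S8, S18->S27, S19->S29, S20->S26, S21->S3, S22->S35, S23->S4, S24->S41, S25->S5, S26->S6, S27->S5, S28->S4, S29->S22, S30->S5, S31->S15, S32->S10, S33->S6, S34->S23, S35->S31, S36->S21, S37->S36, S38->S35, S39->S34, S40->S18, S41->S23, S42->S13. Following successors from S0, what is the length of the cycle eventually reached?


Trace from S0 until a state repeats:
  S0 -> S17 -> S8 -> S25 -> S5 -> S12 -> S2 -> S35 -> S31 -> S15 -> S18 -> S27 -> S5
S5 first seen at step 4, revisited at step 12.
Cycle length = 12 - 4 = 8

8
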